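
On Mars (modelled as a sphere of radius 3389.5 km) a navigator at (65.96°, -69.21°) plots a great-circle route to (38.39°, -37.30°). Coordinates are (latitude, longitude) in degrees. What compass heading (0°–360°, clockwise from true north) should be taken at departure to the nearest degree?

131°

Δλ = 31.910° = 0.5569 rad.
y = sin Δλ · cos φ₂ = (0.5286)(0.7838) = 0.4143
x = cos φ₁ sin φ₂ − sin φ₁ cos φ₂ cos Δλ = (0.4074)(0.6210) − (0.9133)(0.7838)(0.8489) = -0.3547
θ = atan2(y, x) = 130.56°, so the bearing is 131°.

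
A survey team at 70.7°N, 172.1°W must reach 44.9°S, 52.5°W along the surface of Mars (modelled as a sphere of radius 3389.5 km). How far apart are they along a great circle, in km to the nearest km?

Let φ₁ = 1.2339 rad, φ₂ = -0.7837 rad, and Δλ = 2.0874 rad.
cos c = sin φ₁ sin φ₂ + cos φ₁ cos φ₂ cos Δλ = (0.9438)(-0.7059) + (0.3305)(0.7083)(-0.4939) = -0.78184,
so c = arccos(-0.78184) = 2.46841 rad.
Distance = R·c = 3389.5 × 2.4684 ≈ 8367 km.

8367 km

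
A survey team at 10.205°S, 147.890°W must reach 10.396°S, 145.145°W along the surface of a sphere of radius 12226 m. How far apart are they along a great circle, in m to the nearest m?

Let φ₁ = -0.1781 rad, φ₂ = -0.1814 rad, and Δλ = 0.0479 rad.
cos c = sin φ₁ sin φ₂ + cos φ₁ cos φ₂ cos Δλ = (-0.1772)(-0.1805) + (0.9842)(0.9836)(0.9989) = 0.99888,
so c = arccos(0.99888) = 0.04725 rad.
Distance = R·c = 12226 × 0.0473 ≈ 578 m.

578 m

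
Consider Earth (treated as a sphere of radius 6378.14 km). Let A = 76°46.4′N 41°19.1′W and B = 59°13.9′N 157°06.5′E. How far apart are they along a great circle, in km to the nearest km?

4842 km

Let φ₁ = 1.3399 rad, φ₂ = 1.0338 rad, and Δλ = -2.8200 rad.
Haversine: a = sin²(Δφ/2) + cos φ₁ cos φ₂ sin²(Δλ/2) = 0.0233 + (0.2288)(0.5116)(0.9744) = 0.13730.
Central angle c = 2·arcsin(√a) = 0.75918 rad.
Distance = R·c = 6378.14 × 0.7592 ≈ 4842 km.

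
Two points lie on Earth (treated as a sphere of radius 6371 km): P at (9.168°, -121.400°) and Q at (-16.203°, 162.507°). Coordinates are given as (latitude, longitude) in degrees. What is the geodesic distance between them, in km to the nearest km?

8833 km

With latitudes φ₁ = 9.168°, φ₂ = -16.203° and longitude difference Δλ = -76.093°:
Haversine: a = sin²(Δφ/2) + cos φ₁ cos φ₂ sin²(Δλ/2) = 0.0482 + (0.9872)(0.9603)(0.3798) = 0.40830.
Central angle c = 2·arcsin(√a) = 1.38636 rad.
Distance = R·c = 6371 × 1.3864 ≈ 8833 km.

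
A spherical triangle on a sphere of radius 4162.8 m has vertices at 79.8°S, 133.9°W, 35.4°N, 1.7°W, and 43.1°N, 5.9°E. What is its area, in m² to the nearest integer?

Side lengths (central angles): a = 0.1690, b = 2.4516, c = 2.3011 rad; semiperimeter s = 2.4608.
By l'Huilier's theorem, tan(E/4) = √[tan(s/2) tan((s−a)/2) tan((s−b)/2) tan((s−c)/2)], giving spherical excess E = 0.1921 rad.
Area = E·R² = 0.1921 × (4162.8)² ≈ 3329495 m².

3329495 m²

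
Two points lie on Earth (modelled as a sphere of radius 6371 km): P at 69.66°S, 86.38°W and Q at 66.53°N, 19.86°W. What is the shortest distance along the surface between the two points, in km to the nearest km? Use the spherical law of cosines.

In radians: φ₁ = -1.2158, φ₂ = 1.1612, Δλ = 66.520° = 1.1610 rad.
cos c = sin φ₁ sin φ₂ + cos φ₁ cos φ₂ cos Δλ = (-0.9376)(0.9173) + (0.3476)(0.3983)(0.3984) = -0.80492,
so c = arccos(-0.80492) = 2.50633 rad.
Distance = R·c = 6371 × 2.5063 ≈ 15968 km.

15968 km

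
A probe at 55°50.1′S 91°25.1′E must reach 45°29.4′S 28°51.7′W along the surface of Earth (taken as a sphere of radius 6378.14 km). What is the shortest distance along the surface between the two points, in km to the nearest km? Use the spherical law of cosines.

Let φ₁ = -0.9745 rad, φ₂ = -0.7940 rad, and Δλ = -2.0993 rad.
cos c = sin φ₁ sin φ₂ + cos φ₁ cos φ₂ cos Δλ = (-0.8274)(-0.7131) + (0.5616)(0.7010)(-0.5042) = 0.39155,
so c = arccos(0.39155) = 1.16848 rad.
Distance = R·c = 6378.14 × 1.1685 ≈ 7453 km.

7453 km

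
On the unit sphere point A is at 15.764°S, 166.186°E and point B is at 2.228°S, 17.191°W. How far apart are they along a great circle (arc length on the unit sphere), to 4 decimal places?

Let φ₁ = -0.2751 rad, φ₂ = -0.0389 rad, and Δλ = 3.0827 rad.
Haversine: a = sin²(Δφ/2) + cos φ₁ cos φ₂ sin²(Δλ/2) = 0.0139 + (0.9624)(0.9992)(0.9991) = 0.97471.
Central angle c = 2·arcsin(√a) = 2.82221 rad.
On the unit sphere the arc length equals the central angle: 2.8222.

2.8222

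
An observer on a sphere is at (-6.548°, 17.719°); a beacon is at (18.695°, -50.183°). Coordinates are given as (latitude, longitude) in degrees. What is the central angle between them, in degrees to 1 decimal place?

71.5°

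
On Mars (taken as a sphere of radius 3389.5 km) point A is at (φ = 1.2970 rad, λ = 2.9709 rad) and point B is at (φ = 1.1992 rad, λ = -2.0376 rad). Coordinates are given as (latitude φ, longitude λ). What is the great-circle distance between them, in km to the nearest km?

1315 km

Let φ₁ = 1.2970 rad, φ₂ = 1.1992 rad, and Δλ = 1.2747 rad.
cos c = sin φ₁ sin φ₂ + cos φ₁ cos φ₂ cos Δλ = (0.9628)(0.9317) + (0.2704)(0.3631)(0.2918) = 0.92569,
so c = arccos(0.92569) = 0.38794 rad.
Distance = R·c = 3389.5 × 0.3879 ≈ 1315 km.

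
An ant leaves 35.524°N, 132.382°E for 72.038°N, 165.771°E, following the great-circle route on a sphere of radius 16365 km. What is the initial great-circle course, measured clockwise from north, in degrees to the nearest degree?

15°

With φ₁ = 0.6200, φ₂ = 1.2573, Δλ = 0.5827 rad, the forward-azimuth formula gives
θ = atan2( sin Δλ cos φ₂ , cos φ₁ sin φ₂ − sin φ₁ cos φ₂ cos Δλ ) = atan2(0.1697, 0.6246) = 15.20°.
So the initial bearing is 15°.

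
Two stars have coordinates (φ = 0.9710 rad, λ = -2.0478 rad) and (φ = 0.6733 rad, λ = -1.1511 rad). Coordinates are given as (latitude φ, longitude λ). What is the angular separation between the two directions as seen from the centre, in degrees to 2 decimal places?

With latitudes φ₁ = 55.634°, φ₂ = 38.577° and longitude difference Δλ = 51.377°:
Haversine: a = sin²(Δφ/2) + cos φ₁ cos φ₂ sin²(Δλ/2) = 0.0220 + (0.5645)(0.7818)(0.1879) = 0.10491.
Central angle c = 2·arcsin(√a) = 0.65970 rad.
So the angular separation is 37.80°.

37.80°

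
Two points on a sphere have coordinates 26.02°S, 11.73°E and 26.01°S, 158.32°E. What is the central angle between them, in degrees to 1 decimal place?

118.8°

With latitudes φ₁ = -26.020°, φ₂ = -26.010° and longitude difference Δλ = 146.590°:
Haversine: a = sin²(Δφ/2) + cos φ₁ cos φ₂ sin²(Δλ/2) = 0.0000 + (0.8986)(0.8987)(0.9174) = 0.74090.
Central angle c = 2·arcsin(√a) = 2.07349 rad.
So the angular separation is 118.8°.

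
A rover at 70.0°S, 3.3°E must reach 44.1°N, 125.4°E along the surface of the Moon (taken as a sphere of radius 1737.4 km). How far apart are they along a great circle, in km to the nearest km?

Let φ₁ = -1.2217 rad, φ₂ = 0.7697 rad, and Δλ = 2.1310 rad.
cos c = sin φ₁ sin φ₂ + cos φ₁ cos φ₂ cos Δλ = (-0.9397)(0.6959) + (0.3420)(0.7181)(-0.5314) = -0.78446,
so c = arccos(-0.78446) = 2.47263 rad.
Distance = R·c = 1737.4 × 2.4726 ≈ 4296 km.

4296 km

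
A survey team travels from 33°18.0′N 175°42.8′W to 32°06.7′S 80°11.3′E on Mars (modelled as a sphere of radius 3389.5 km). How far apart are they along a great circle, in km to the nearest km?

Let φ₁ = 0.5812 rad, φ₂ = -0.5605 rad, and Δλ = -1.8169 rad.
cos c = sin φ₁ sin φ₂ + cos φ₁ cos φ₂ cos Δλ = (0.5490)(-0.5316) + (0.8358)(0.8470)(-0.2436) = -0.46429,
so c = arccos(-0.46429) = 2.05363 rad.
Distance = R·c = 3389.5 × 2.0536 ≈ 6961 km.

6961 km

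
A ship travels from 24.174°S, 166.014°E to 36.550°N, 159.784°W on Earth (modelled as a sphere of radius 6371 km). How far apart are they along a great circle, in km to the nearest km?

7646 km

With latitudes φ₁ = -24.174°, φ₂ = 36.550° and longitude difference Δλ = 34.202°:
Haversine: a = sin²(Δφ/2) + cos φ₁ cos φ₂ sin²(Δλ/2) = 0.2555 + (0.9123)(0.8033)(0.0865) = 0.31886.
Central angle c = 2·arcsin(√a) = 1.20009 rad.
Distance = R·c = 6371 × 1.2001 ≈ 7646 km.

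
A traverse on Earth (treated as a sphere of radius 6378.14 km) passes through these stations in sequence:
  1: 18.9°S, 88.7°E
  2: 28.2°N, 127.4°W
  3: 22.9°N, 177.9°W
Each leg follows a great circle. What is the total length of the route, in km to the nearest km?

Leg 1→2: central angle 2.5441 rad, distance 16226.8 km.
Leg 2→3: central angle 0.7950 rad, distance 5070.7 km.
Total: 16226.8 + 5070.7 ≈ 21297 km.

21297 km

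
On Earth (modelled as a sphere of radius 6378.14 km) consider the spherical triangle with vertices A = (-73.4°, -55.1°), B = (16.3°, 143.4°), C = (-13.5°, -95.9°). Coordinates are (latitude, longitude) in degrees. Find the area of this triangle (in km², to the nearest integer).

88774035 km²

Side lengths (central angles): a = 2.1436, b = 1.1219, c = 2.1282 rad; semiperimeter s = 2.6969.
By l'Huilier's theorem, tan(E/4) = √[tan(s/2) tan((s−a)/2) tan((s−b)/2) tan((s−c)/2)], giving spherical excess E = 2.1822 rad.
Area = E·R² = 2.1822 × (6378.14)² ≈ 88774035 km².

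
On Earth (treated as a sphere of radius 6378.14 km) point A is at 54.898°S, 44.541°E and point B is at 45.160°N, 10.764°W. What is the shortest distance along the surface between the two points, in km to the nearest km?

With latitudes φ₁ = -54.898°, φ₂ = 45.160° and longitude difference Δλ = -55.305°:
Haversine: a = sin²(Δφ/2) + cos φ₁ cos φ₂ sin²(Δλ/2) = 0.5873 + (0.5750)(0.7051)(0.2154) = 0.67466.
Central angle c = 2·arcsin(√a) = 1.92764 rad.
Distance = R·c = 6378.14 × 1.9276 ≈ 12295 km.

12295 km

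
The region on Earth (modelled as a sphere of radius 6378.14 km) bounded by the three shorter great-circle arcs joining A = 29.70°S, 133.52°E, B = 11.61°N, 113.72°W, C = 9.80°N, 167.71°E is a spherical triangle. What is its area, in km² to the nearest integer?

27819164 km²

Side lengths (central angles): a = 1.3433, b = 0.8973, c = 2.0141 rad; semiperimeter s = 2.1273.
By l'Huilier's theorem, tan(E/4) = √[tan(s/2) tan((s−a)/2) tan((s−b)/2) tan((s−c)/2)], giving spherical excess E = 0.6838 rad.
Area = E·R² = 0.6838 × (6378.14)² ≈ 27819164 km².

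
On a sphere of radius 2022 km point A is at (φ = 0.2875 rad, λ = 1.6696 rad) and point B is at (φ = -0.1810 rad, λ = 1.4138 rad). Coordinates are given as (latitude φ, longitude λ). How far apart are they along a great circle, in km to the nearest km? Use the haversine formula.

With latitudes φ₁ = 16.473°, φ₂ = -10.371° and longitude difference Δλ = -14.656°:
Haversine: a = sin²(Δφ/2) + cos φ₁ cos φ₂ sin²(Δλ/2) = 0.0539 + (0.9590)(0.9837)(0.0163) = 0.06922.
Central angle c = 2·arcsin(√a) = 0.53248 rad.
Distance = R·c = 2022 × 0.5325 ≈ 1077 km.

1077 km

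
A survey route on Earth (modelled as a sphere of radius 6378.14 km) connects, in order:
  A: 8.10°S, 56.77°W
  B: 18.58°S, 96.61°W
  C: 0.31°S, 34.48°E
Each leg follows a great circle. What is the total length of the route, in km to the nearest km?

18753 km

Leg A→B: central angle 0.6991 rad, distance 4458.7 km.
Leg B→C: central angle 2.2411 rad, distance 14294.3 km.
Total: 4458.7 + 14294.3 ≈ 18753 km.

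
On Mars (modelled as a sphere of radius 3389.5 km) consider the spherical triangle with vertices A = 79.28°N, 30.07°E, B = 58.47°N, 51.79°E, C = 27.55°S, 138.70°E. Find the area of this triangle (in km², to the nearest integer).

6487771 km²

Side lengths (central angles): a = 1.9490, b = 2.1027, c = 0.3822 rad; semiperimeter s = 2.2169.
By l'Huilier's theorem, tan(E/4) = √[tan(s/2) tan((s−a)/2) tan((s−b)/2) tan((s−c)/2)], giving spherical excess E = 0.5647 rad.
Area = E·R² = 0.5647 × (3389.5)² ≈ 6487771 km².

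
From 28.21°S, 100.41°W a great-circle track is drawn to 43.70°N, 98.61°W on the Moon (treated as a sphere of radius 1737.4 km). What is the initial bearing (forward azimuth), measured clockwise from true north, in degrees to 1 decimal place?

1.4°

Δλ = 1.800° = 0.0314 rad.
y = sin Δλ · cos φ₂ = (0.0314)(0.7230) = 0.0227
x = cos φ₁ sin φ₂ − sin φ₁ cos φ₂ cos Δλ = (0.8812)(0.6909) − (-0.4727)(0.7230)(0.9995) = 0.9504
θ = atan2(y, x) = 1.37°, so the bearing is 1.4°.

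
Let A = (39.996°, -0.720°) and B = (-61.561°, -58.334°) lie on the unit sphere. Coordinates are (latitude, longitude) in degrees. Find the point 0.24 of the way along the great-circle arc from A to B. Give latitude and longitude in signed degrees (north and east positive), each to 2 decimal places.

The central angle between A and B is δ = 1.9495 rad.
With f = 0.24, the slerp weights are sin((1−f)δ)/sin δ = 1.0720 and sin(fδ)/sin δ = 0.4854.
Weighted sum of the unit vectors: (1.0720)·(0.7660,-0.0096,0.6427) + (0.4854)·(0.2500,-0.4053,-0.8793) = (0.9425, -0.2071, 0.2622).
Converting back: φ = atan2(z, √(x²+y²)) = 15.20°, λ = atan2(y, x) = -12.39°.

15.20°, -12.39°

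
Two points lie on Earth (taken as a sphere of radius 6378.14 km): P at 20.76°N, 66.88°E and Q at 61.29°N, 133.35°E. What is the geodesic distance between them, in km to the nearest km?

6751 km

Let φ₁ = 0.3623 rad, φ₂ = 1.0697 rad, and Δλ = 1.1601 rad.
cos c = sin φ₁ sin φ₂ + cos φ₁ cos φ₂ cos Δλ = (0.3545)(0.8771) + (0.9351)(0.4804)(0.3992) = 0.49021,
so c = arccos(0.49021) = 1.05847 rad.
Distance = R·c = 6378.14 × 1.0585 ≈ 6751 km.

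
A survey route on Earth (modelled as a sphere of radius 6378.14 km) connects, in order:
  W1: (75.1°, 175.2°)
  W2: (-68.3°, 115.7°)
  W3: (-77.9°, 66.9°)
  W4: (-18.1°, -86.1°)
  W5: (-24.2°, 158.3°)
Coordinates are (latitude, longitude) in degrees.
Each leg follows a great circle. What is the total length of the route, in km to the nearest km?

Leg W1→W2: central angle 2.5861 rad, distance 16494.5 km.
Leg W2→W3: central angle 0.2854 rad, distance 1820.5 km.
Leg W3→W4: central angle 1.4442 rad, distance 9211.4 km.
Leg W4→W5: central angle 1.8206 rad, distance 11612.3 km.
Total: 16494.5 + 1820.5 + 9211.4 + 11612.3 ≈ 39139 km.

39139 km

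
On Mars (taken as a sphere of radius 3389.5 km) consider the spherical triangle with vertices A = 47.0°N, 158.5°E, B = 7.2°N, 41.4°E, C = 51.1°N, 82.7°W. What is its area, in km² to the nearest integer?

Side lengths (central angles): a = 1.8253, b = 1.1995, c = 1.7891 rad; semiperimeter s = 2.4069.
By l'Huilier's theorem, tan(E/4) = √[tan(s/2) tan((s−a)/2) tan((s−b)/2) tan((s−c)/2)], giving spherical excess E = 1.5692 rad.
Area = E·R² = 1.5692 × (3389.5)² ≈ 18027945 km².

18027945 km²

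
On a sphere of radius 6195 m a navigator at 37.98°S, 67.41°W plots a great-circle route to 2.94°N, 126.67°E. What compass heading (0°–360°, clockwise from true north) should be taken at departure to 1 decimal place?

With φ₁ = -0.6629, φ₂ = 0.0513, Δλ = -2.8959 rad, the forward-azimuth formula gives
θ = atan2( sin Δλ cos φ₂ , cos φ₁ sin φ₂ − sin φ₁ cos φ₂ cos Δλ ) = atan2(-0.2430, -0.5557) = -156.38°.
Adding 360° brings this into [0°, 360°): 203.6°.

203.6°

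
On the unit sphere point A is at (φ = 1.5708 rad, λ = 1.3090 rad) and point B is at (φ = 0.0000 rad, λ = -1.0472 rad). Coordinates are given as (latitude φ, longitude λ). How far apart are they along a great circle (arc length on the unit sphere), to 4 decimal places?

1.5708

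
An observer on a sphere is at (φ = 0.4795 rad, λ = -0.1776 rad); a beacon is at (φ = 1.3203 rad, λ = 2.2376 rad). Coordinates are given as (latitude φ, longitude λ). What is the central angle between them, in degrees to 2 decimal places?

73.59°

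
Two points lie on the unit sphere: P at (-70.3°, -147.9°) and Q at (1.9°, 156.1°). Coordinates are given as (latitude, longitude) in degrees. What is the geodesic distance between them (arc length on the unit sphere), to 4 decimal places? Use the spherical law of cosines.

In radians: φ₁ = -1.2270, φ₂ = 0.0332, Δλ = -56.000° = -0.9774 rad.
cos c = sin φ₁ sin φ₂ + cos φ₁ cos φ₂ cos Δλ = (-0.9415)(0.0332) + (0.3371)(0.9995)(0.5592) = 0.15718,
so c = arccos(0.15718) = 1.41296 rad.
On the unit sphere the arc length equals the central angle: 1.4130.

1.4130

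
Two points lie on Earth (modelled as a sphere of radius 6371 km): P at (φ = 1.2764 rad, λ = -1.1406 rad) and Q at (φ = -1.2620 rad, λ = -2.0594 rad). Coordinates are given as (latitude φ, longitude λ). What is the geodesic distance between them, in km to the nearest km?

16581 km

Let φ₁ = 1.2764 rad, φ₂ = -1.2620 rad, and Δλ = -0.9188 rad.
cos c = sin φ₁ sin φ₂ + cos φ₁ cos φ₂ cos Δλ = (0.9570)(-0.9527) + (0.2902)(0.3039)(0.6068) = -0.85820,
so c = arccos(-0.85820) = 2.60256 rad.
Distance = R·c = 6371 × 2.6026 ≈ 16581 km.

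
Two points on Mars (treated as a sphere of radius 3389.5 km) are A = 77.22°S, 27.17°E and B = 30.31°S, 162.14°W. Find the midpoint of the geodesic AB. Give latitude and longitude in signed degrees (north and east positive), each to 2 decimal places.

The central angle between A and B is δ = 1.2622 rad.
With f = 0.5, the slerp weights are sin((1−f)δ)/sin δ = 0.6193 and sin(fδ)/sin δ = 0.6193.
Weighted sum of the unit vectors: (0.6193)·(0.1968,0.1010,-0.9752) + (0.6193)·(-0.8217,-0.2648,-0.5047) = (-0.3870, -0.1014, -0.9165).
Converting back: φ = atan2(z, √(x²+y²)) = -66.42°, λ = atan2(y, x) = -165.32°.

-66.42°, -165.32°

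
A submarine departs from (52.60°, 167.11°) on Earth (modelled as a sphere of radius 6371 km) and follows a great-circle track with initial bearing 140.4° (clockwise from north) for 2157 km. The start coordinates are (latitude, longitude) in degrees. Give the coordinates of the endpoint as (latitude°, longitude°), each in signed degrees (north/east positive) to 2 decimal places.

36.43°, -177.63°

Angular distance δ = d/R = 2157/6371 = 0.33857 rad; initial bearing θ = 2.4504 rad.
sin φ₂ = sin φ₁ cos δ + cos φ₁ sin δ cos θ = (0.7944)(0.9432) + (0.6074)(0.3321)(-0.7705) = 0.5939, so φ₂ = 36.43°.
Δλ = atan2(sin θ sin δ cos φ₁, cos δ − sin φ₁ sin φ₂) = atan2(0.1286, 0.4714) = 15.256°.
λ₂ = 167.110° + 15.256° = 182.37° → -177.63° after wrapping to (−180°, 180°].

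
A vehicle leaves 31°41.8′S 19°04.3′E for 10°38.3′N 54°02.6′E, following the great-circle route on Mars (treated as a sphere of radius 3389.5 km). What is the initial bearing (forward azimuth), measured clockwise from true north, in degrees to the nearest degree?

With φ₁ = -0.5532, φ₂ = 0.1857, Δλ = 0.6104 rad, the forward-azimuth formula gives
θ = atan2( sin Δλ cos φ₂ , cos φ₁ sin φ₂ − sin φ₁ cos φ₂ cos Δλ ) = atan2(0.5633, 0.5802) = 44.15°.
So the initial bearing is 44°.

44°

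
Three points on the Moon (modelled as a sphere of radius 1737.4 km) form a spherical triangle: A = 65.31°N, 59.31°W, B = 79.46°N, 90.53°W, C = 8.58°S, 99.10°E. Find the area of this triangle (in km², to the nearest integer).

Side lengths (central angles): a = 1.9018, b = 2.1172, c = 0.2888 rad; semiperimeter s = 2.1539.
By l'Huilier's theorem, tan(E/4) = √[tan(s/2) tan((s−a)/2) tan((s−b)/2) tan((s−c)/2)], giving spherical excess E = 0.3046 rad.
Area = E·R² = 0.3046 × (1737.4)² ≈ 919533 km².

919533 km²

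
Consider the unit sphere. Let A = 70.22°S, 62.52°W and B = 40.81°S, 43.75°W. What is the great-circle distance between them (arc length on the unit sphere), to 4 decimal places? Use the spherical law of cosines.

With latitudes φ₁ = -70.220°, φ₂ = -40.810° and longitude difference Δλ = 18.770°:
cos c = sin φ₁ sin φ₂ + cos φ₁ cos φ₂ cos Δλ = (-0.9410)(-0.6536) + (0.3384)(0.7569)(0.9468) = 0.85751,
so c = arccos(0.85751) = 0.54039 rad.
On the unit sphere the arc length equals the central angle: 0.5404.

0.5404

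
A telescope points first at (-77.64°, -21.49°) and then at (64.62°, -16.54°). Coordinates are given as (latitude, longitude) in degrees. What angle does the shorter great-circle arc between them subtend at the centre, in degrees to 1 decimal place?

142.3°

Let φ₁ = -1.3551 rad, φ₂ = 1.1278 rad, and Δλ = 0.0864 rad.
cos c = sin φ₁ sin φ₂ + cos φ₁ cos φ₂ cos Δλ = (-0.9768)(0.9035) + (0.2141)(0.4286)(0.9963) = -0.79114,
so c = arccos(-0.79114) = 2.48346 rad.
So the angular separation is 142.3°.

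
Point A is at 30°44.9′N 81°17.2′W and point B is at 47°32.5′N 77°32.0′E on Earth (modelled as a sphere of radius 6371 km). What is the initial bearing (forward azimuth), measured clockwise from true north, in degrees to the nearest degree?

14°

With φ₁ = 0.5367, φ₂ = 0.8298, Δλ = 2.7719 rad, the forward-azimuth formula gives
θ = atan2( sin Δλ cos φ₂ , cos φ₁ sin φ₂ − sin φ₁ cos φ₂ cos Δλ ) = atan2(0.2439, 0.9559) = 14.31°.
So the initial bearing is 14°.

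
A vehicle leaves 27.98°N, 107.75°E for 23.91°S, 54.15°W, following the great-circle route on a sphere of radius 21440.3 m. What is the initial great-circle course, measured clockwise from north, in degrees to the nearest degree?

280°

With φ₁ = 0.4883, φ₂ = -0.4173, Δλ = -2.8257 rad, the forward-azimuth formula gives
θ = atan2( sin Δλ cos φ₂ , cos φ₁ sin φ₂ − sin φ₁ cos φ₂ cos Δλ ) = atan2(-0.2840, 0.0498) = -80.06°.
Adding 360° brings this into [0°, 360°): 280°.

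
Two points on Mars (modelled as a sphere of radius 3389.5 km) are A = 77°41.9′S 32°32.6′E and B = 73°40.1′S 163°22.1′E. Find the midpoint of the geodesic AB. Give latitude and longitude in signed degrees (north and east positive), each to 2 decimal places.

The central angle between A and B is δ = 0.4546 rad.
With f = 0.5, the slerp weights are sin((1−f)δ)/sin δ = 0.5132 and sin(fδ)/sin δ = 0.5132.
Weighted sum of the unit vectors: (0.5132)·(0.1796,0.1146,-0.9770) + (0.5132)·(-0.2694,0.0805,-0.9597) = (-0.0461, 0.1001, -0.9939).
Converting back: φ = atan2(z, √(x²+y²)) = -83.67°, λ = atan2(y, x) = 114.72°.

-83.67°, 114.72°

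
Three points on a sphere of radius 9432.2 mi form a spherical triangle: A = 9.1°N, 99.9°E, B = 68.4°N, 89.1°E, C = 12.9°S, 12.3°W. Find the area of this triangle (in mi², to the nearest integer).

Side lengths (central angles): a = 1.8530, b = 1.9812, c = 1.0425 rad; semiperimeter s = 2.4383.
By l'Huilier's theorem, tan(E/4) = √[tan(s/2) tan((s−a)/2) tan((s−b)/2) tan((s−c)/2)], giving spherical excess E = 1.5231 rad.
Area = E·R² = 1.5231 × (9432.2)² ≈ 135507596 mi².

135507596 mi²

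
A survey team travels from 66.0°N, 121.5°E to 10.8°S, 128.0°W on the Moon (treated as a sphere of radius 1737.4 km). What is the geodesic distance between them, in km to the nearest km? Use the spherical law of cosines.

Let φ₁ = 1.1519 rad, φ₂ = -0.1885 rad, and Δλ = 1.9286 rad.
cos c = sin φ₁ sin φ₂ + cos φ₁ cos φ₂ cos Δλ = (0.9135)(-0.1874) + (0.4067)(0.9823)(-0.3502) = -0.31110,
so c = arccos(-0.31110) = 1.88715 rad.
Distance = R·c = 1737.4 × 1.8871 ≈ 3279 km.

3279 km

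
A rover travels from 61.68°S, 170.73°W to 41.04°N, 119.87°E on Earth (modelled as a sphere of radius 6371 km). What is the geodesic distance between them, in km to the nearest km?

Let φ₁ = -1.0765 rad, φ₂ = 0.7163 rad, and Δλ = -1.2113 rad.
cos c = sin φ₁ sin φ₂ + cos φ₁ cos φ₂ cos Δλ = (-0.8803)(0.6566) + (0.4744)(0.7543)(0.3518) = -0.45211,
so c = arccos(-0.45211) = 2.03992 rad.
Distance = R·c = 6371 × 2.0399 ≈ 12996 km.

12996 km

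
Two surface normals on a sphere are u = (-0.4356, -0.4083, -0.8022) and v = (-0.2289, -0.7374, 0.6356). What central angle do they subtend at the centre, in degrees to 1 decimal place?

96.3°

u·v = -0.1091; |u| = 1.0000, |v| = 1.0001.
cos θ = (u·v)/(|u||v|) = -0.1091, so θ = 96.3°.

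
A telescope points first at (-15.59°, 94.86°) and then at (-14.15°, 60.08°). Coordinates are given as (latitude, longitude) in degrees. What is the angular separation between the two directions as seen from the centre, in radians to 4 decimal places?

Let φ₁ = -0.2721 rad, φ₂ = -0.2470 rad, and Δλ = -0.6070 rad.
cos c = sin φ₁ sin φ₂ + cos φ₁ cos φ₂ cos Δλ = (-0.2688)(-0.2445) + (0.9632)(0.9697)(0.8213) = 0.83283,
so c = arccos(0.83283) = 0.58660 rad.
So the angular separation is 0.5866 rad.

0.5866 rad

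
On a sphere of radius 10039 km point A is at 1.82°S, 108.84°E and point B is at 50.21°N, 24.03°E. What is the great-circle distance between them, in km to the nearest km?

15433 km

Let φ₁ = -0.0318 rad, φ₂ = 0.8763 rad, and Δλ = -1.4802 rad.
cos c = sin φ₁ sin φ₂ + cos φ₁ cos φ₂ cos Δλ = (-0.0318)(0.7684) + (0.9995)(0.6400)(0.0905) = 0.03346,
so c = arccos(0.03346) = 1.53733 rad.
Distance = R·c = 10039 × 1.5373 ≈ 15433 km.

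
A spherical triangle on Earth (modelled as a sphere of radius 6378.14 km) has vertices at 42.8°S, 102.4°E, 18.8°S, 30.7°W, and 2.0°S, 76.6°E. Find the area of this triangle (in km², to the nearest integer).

44173740 km²

Side lengths (central angles): a = 1.8443, b = 0.8177, c = 1.8293 rad; semiperimeter s = 2.2456.
By l'Huilier's theorem, tan(E/4) = √[tan(s/2) tan((s−a)/2) tan((s−b)/2) tan((s−c)/2)], giving spherical excess E = 1.0859 rad.
Area = E·R² = 1.0859 × (6378.14)² ≈ 44173740 km².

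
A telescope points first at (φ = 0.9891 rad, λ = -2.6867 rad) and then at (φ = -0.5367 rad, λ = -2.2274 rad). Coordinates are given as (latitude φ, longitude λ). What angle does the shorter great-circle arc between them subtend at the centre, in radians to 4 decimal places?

Let φ₁ = 0.9891 rad, φ₂ = -0.5367 rad, and Δλ = 0.4593 rad.
Haversine: a = sin²(Δφ/2) + cos φ₁ cos φ₂ sin²(Δλ/2) = 0.4775 + (0.5494)(0.8594)(0.0518) = 0.50198.
Central angle c = 2·arcsin(√a) = 1.57475 rad.
So the angular separation is 1.5748 rad.

1.5748 rad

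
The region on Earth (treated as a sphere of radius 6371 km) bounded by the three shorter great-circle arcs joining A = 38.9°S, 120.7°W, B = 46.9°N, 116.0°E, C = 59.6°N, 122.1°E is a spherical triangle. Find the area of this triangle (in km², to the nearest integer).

23692242 km²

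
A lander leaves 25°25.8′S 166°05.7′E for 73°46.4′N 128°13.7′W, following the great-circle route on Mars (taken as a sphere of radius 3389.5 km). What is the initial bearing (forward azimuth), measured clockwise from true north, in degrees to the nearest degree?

16°

With φ₁ = -0.4438, φ₂ = 1.2876, Δλ = 1.1463 rad, the forward-azimuth formula gives
θ = atan2( sin Δλ cos φ₂ , cos φ₁ sin φ₂ − sin φ₁ cos φ₂ cos Δλ ) = atan2(0.2546, 0.9166) = 15.53°.
So the initial bearing is 16°.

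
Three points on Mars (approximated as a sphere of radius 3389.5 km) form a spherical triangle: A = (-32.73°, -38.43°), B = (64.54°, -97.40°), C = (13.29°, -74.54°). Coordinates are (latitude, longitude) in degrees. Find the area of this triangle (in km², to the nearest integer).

3448856 km²

Side lengths (central angles): a = 0.9359, b = 1.0038, c = 1.8773 rad; semiperimeter s = 1.9085.
By l'Huilier's theorem, tan(E/4) = √[tan(s/2) tan((s−a)/2) tan((s−b)/2) tan((s−c)/2)], giving spherical excess E = 0.3002 rad.
Area = E·R² = 0.3002 × (3389.5)² ≈ 3448856 km².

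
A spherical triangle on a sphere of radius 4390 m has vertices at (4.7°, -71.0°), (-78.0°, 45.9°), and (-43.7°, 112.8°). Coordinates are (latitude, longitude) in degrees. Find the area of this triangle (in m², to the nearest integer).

7890724 m²

Side lengths (central angles): a = 0.7455, b = 2.4584, c = 1.7456 rad; semiperimeter s = 2.4747.
By l'Huilier's theorem, tan(E/4) = √[tan(s/2) tan((s−a)/2) tan((s−b)/2) tan((s−c)/2)], giving spherical excess E = 0.4094 rad.
Area = E·R² = 0.4094 × (4390)² ≈ 7890724 m².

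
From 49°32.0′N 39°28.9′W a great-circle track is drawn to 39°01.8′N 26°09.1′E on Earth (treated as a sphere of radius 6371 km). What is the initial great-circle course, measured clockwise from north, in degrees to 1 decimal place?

76.9°

With φ₁ = 0.8645, φ₂ = 0.6812, Δλ = 1.1455 rad, the forward-azimuth formula gives
θ = atan2( sin Δλ cos φ₂ , cos φ₁ sin φ₂ − sin φ₁ cos φ₂ cos Δλ ) = atan2(0.7076, 0.1649) = 76.88°.
So the initial bearing is 76.9°.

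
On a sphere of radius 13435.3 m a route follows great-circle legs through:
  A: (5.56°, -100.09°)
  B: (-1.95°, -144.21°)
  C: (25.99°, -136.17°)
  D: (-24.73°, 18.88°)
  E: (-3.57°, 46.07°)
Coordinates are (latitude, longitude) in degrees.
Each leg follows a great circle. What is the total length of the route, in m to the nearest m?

62095 m

Leg A→B: central angle 0.7802 rad, distance 10481.8 m.
Leg B→C: central angle 0.5062 rad, distance 6800.5 m.
Leg C→D: central angle 2.7481 rad, distance 36921.2 m.
Leg D→E: central angle 0.5874 rad, distance 7891.5 m.
Total: 10481.8 + 6800.5 + 36921.2 + 7891.5 ≈ 62095 m.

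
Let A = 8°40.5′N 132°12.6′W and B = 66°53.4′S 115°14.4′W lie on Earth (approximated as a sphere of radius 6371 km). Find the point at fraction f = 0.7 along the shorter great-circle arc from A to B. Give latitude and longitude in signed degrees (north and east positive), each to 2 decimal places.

-44.47°, -124.58°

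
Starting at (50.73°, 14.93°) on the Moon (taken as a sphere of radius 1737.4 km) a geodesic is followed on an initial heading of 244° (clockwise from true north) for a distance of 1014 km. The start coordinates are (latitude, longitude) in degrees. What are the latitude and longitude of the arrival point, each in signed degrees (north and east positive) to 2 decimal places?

29.55°, -19.77°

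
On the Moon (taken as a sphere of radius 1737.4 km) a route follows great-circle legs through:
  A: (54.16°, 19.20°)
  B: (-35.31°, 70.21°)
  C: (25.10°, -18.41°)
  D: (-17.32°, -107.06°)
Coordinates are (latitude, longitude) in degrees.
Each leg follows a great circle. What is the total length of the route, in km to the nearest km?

9063 km

Leg A→B: central angle 1.7395 rad, distance 3022.2 km.
Leg B→C: central angle 1.8002 rad, distance 3127.7 km.
Leg C→D: central angle 1.6769 rad, distance 2913.5 km.
Total: 3022.2 + 3127.7 + 2913.5 ≈ 9063 km.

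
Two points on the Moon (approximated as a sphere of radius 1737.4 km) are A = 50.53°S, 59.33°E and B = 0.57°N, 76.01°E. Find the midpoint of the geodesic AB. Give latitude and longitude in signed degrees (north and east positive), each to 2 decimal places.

-25.20°, 69.54°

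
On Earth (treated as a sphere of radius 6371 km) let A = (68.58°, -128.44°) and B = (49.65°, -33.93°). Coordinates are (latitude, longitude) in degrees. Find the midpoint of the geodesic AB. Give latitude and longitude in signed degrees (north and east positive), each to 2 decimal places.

67.02°, -64.40°

The central angle between A and B is δ = 0.8081 rad.
With f = 0.5, the slerp weights are sin((1−f)δ)/sin δ = 0.5438 and sin(fδ)/sin δ = 0.5438.
Weighted sum of the unit vectors: (0.5438)·(-0.2270,-0.2860,0.9309) + (0.5438)·(0.5372,-0.3614,0.7621) = (0.1687, -0.3521, 0.9207).
Converting back: φ = atan2(z, √(x²+y²)) = 67.02°, λ = atan2(y, x) = -64.40°.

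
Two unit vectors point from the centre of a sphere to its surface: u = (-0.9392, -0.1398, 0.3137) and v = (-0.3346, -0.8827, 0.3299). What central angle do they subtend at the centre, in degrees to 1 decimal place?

u·v = 0.5411; |u| = 1.0000, |v| = 1.0000.
cos θ = (u·v)/(|u||v|) = 0.5411, so θ = 57.2°.

57.2°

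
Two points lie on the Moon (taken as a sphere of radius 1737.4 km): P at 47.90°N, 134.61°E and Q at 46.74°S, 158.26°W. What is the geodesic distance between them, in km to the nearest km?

3372 km

Let φ₁ = 0.8360 rad, φ₂ = -0.8158 rad, and Δλ = 1.1716 rad.
cos c = sin φ₁ sin φ₂ + cos φ₁ cos φ₂ cos Δλ = (0.7420)(-0.7283) + (0.6704)(0.6853)(0.3886) = -0.36178,
so c = arccos(-0.36178) = 1.94098 rad.
Distance = R·c = 1737.4 × 1.9410 ≈ 3372 km.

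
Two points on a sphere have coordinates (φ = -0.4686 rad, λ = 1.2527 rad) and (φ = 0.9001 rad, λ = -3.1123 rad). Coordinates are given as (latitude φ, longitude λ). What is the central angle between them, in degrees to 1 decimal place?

122.9°

In radians: φ₁ = -0.4686, φ₂ = 0.9001, Δλ = 109.904° = 1.9182 rad.
Haversine: a = sin²(Δφ/2) + cos φ₁ cos φ₂ sin²(Δλ/2) = 0.3996 + (0.8922)(0.6215)(0.6702) = 0.77130.
Central angle c = 2·arcsin(√a) = 2.14432 rad.
So the angular separation is 122.9°.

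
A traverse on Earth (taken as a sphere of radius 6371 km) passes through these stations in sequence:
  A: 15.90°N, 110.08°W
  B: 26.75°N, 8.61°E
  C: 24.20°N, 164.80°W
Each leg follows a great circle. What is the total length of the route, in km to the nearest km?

Leg A→B: central angle 1.8640 rad, distance 11875.3 km.
Leg B→C: central angle 2.2454 rad, distance 14305.7 km.
Total: 11875.3 + 14305.7 ≈ 26181 km.

26181 km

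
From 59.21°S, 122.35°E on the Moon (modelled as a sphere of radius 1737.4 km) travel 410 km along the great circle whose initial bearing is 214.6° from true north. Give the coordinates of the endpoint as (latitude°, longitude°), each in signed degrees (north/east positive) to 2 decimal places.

-69.03°, 100.58°

Angular distance δ = d/R = 410/1737.4 = 0.23598 rad; initial bearing θ = 3.7455 rad.
sin φ₂ = sin φ₁ cos δ + cos φ₁ sin δ cos θ = (-0.8590)(0.9723) + (0.5119)(0.2338)(-0.8231) = -0.9338, so φ₂ = -69.03°.
Δλ = atan2(sin θ sin δ cos φ₁, cos δ − sin φ₁ sin φ₂) = atan2(-0.0680, 0.1701) = -21.773°.
λ₂ = 122.350° − 21.773° = 100.58°.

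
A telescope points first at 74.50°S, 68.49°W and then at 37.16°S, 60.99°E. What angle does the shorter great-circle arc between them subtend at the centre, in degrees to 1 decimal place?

In radians: φ₁ = -1.3003, φ₂ = -0.6486, Δλ = 129.480° = 2.2599 rad.
cos c = sin φ₁ sin φ₂ + cos φ₁ cos φ₂ cos Δλ = (-0.9636)(-0.6040) + (0.2672)(0.7970)(-0.6358) = 0.44666,
so c = arccos(0.44666) = 1.10777 rad.
So the angular separation is 63.5°.

63.5°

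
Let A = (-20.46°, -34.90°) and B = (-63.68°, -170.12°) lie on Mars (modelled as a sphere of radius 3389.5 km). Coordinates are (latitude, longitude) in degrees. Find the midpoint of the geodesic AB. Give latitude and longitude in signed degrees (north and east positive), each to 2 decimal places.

-60.80°, -61.55°

The central angle between A and B is δ = 1.5523 rad.
With f = 0.5, the slerp weights are sin((1−f)δ)/sin δ = 0.7007 and sin(fδ)/sin δ = 0.7007.
Weighted sum of the unit vectors: (0.7007)·(0.7684,-0.5361,-0.3496) + (0.7007)·(-0.4368,-0.0761,-0.8963) = (0.2323, -0.4289, -0.8730).
Converting back: φ = atan2(z, √(x²+y²)) = -60.80°, λ = atan2(y, x) = -61.55°.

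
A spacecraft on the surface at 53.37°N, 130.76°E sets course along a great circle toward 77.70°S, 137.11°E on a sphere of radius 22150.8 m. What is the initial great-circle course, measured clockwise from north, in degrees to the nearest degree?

Δλ = 6.350° = 0.1108 rad.
y = sin Δλ · cos φ₂ = (0.1106)(0.2130) = 0.0236
x = cos φ₁ sin φ₂ − sin φ₁ cos φ₂ cos Δλ = (0.5966)(-0.9770) − (0.8025)(0.2130)(0.9939) = -0.7529
θ = atan2(y, x) = 178.21°, so the bearing is 178°.

178°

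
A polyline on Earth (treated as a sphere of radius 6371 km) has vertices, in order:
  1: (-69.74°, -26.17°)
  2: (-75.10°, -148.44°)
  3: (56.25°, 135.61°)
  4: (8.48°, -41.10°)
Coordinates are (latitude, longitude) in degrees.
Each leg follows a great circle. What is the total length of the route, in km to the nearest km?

Leg 1→2: central angle 0.5374 rad, distance 3423.7 km.
Leg 2→3: central angle 2.4478 rad, distance 15595.0 km.
Leg 3→4: central angle 2.0108 rad, distance 12811.1 km.
Total: 3423.7 + 15595.0 + 12811.1 ≈ 31830 km.

31830 km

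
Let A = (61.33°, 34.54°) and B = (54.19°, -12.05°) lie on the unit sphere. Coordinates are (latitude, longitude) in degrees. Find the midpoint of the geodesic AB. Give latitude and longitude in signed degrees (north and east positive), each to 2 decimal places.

59.89°, 8.81°

Central angle δ = 0.4407 rad. Interpolating on the sphere with fraction f = 0.5:
P = [sin((1−f)δ)·A + sin(fδ)·B] / sin δ = 0.5124·A + 0.5124·B in Cartesian coordinates,
giving P = (0.4957, 0.0768, 0.8651), i.e. latitude 59.89°, longitude 8.81°.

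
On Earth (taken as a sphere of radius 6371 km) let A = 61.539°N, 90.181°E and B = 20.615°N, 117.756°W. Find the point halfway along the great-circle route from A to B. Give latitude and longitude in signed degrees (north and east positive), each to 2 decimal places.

65.49°, -141.20°

Central angle δ = 1.6554 rad. Interpolating on the sphere with fraction f = 0.5:
P = [sin((1−f)δ)·A + sin(fδ)·B] / sin δ = 0.7390·A + 0.7390·B in Cartesian coordinates,
giving P = (-0.3232, -0.2599, 0.9099), i.e. latitude 65.49°, longitude -141.20°.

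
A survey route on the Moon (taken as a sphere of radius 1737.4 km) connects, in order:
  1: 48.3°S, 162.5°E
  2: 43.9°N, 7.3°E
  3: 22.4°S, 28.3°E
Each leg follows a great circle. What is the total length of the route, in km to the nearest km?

7016 km

Leg 1→2: central angle 2.8333 rad, distance 4922.5 km.
Leg 2→3: central angle 1.2050 rad, distance 2093.6 km.
Total: 4922.5 + 2093.6 ≈ 7016 km.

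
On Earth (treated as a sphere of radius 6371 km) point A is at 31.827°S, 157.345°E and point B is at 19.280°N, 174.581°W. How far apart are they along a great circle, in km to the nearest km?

In radians: φ₁ = -0.5555, φ₂ = 0.3365, Δλ = 28.074° = 0.4900 rad.
Haversine: a = sin²(Δφ/2) + cos φ₁ cos φ₂ sin²(Δλ/2) = 0.1861 + (0.8496)(0.9439)(0.0588) = 0.23325.
Central angle c = 2·arcsin(√a) = 1.00806 rad.
Distance = R·c = 6371 × 1.0081 ≈ 6422 km.

6422 km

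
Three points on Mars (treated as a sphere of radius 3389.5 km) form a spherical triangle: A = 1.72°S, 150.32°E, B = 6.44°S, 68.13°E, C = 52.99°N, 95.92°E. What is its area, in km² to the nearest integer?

Side lengths (central angles): a = 1.1156, b = 1.2384, c = 1.4320 rad; semiperimeter s = 1.8930.
By l'Huilier's theorem, tan(E/4) = √[tan(s/2) tan((s−a)/2) tan((s−b)/2) tan((s−c)/2)], giving spherical excess E = 0.8388 rad.
Area = E·R² = 0.8388 × (3389.5)² ≈ 9636904 km².

9636904 km²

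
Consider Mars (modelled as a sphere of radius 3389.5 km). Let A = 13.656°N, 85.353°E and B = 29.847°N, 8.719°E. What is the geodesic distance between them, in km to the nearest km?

4248 km

With latitudes φ₁ = 13.656°, φ₂ = 29.847° and longitude difference Δλ = -76.634°:
Haversine: a = sin²(Δφ/2) + cos φ₁ cos φ₂ sin²(Δλ/2) = 0.0198 + (0.9717)(0.8674)(0.3844) = 0.34383.
Central angle c = 2·arcsin(√a) = 1.25314 rad.
Distance = R·c = 3389.5 × 1.2531 ≈ 4248 km.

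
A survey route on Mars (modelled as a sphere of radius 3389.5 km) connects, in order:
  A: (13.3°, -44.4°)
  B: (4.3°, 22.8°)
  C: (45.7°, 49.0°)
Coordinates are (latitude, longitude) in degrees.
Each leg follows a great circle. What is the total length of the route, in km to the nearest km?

6750 km

Leg A→B: central angle 1.1666 rad, distance 3954.1 km.
Leg B→C: central angle 0.8250 rad, distance 2796.3 km.
Total: 3954.1 + 2796.3 ≈ 6750 km.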